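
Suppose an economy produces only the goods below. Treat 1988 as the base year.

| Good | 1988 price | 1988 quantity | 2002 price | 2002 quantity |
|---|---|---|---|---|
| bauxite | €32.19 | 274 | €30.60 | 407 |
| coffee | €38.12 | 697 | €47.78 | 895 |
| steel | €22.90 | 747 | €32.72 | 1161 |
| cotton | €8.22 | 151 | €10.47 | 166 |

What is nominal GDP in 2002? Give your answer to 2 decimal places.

Nominal GDP 2002 = Σ (p_2002 × q_2002) = 30.60·407 + 47.78·895 + 32.72·1161 + 10.47·166 = 94943.24.

€94943.24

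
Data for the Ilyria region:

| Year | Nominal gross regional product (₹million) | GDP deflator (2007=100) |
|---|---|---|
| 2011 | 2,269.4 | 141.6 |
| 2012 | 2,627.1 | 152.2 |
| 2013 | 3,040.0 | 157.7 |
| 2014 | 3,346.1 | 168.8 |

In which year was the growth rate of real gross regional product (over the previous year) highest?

2013

2012: real = 2627.1/1.522 = 1726.08; growth vs 2011 (1602.68) = 7.70%.
2013: real = 3040.0/1.577 = 1927.71; growth vs 2012 (1726.08) = 11.68%.
2014: real = 3346.1/1.688 = 1982.29; growth vs 2013 (1927.71) = 2.83%.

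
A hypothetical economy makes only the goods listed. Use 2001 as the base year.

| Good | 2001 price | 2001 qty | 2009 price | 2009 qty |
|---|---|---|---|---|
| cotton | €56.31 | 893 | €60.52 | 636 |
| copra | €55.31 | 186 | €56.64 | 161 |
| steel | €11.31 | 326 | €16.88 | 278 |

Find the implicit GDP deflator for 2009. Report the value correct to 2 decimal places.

109.28

Nominal GDP 2009 = 60.52·636 + 56.64·161 + 16.88·278 = 52302.40.
Real GDP 2009 (at 2001 prices) = 56.31·636 + 55.31·161 + 11.31·278 = 47862.25.
Deflator = Nominal/Real × 100 = 52302.40/47862.25 × 100 = 109.277.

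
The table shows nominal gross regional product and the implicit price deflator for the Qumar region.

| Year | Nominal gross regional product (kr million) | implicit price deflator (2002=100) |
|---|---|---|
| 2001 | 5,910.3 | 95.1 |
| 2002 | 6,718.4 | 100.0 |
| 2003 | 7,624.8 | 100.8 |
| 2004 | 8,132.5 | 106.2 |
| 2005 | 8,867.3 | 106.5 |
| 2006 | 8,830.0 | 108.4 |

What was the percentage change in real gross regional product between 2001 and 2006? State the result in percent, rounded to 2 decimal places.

Real gross regional product 2001 = 5910.3/0.951 = 6214.83.
Real gross regional product 2006 = 8830.0/1.084 = 8145.76.
Change = 8145.76/6214.83 − 1 = 0.3107.

31.07%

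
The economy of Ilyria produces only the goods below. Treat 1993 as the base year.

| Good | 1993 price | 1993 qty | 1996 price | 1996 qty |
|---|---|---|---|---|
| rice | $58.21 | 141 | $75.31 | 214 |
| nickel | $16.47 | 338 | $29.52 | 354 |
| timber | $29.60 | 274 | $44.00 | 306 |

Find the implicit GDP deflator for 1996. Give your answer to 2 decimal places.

Nominal GDP 1996 = 75.31·214 + 29.52·354 + 44.00·306 = 40030.42.
Real GDP 1996 (at 1993 prices) = 58.21·214 + 16.47·354 + 29.60·306 = 27344.92.
Deflator = Nominal/Real × 100 = 40030.42/27344.92 × 100 = 146.391.

146.39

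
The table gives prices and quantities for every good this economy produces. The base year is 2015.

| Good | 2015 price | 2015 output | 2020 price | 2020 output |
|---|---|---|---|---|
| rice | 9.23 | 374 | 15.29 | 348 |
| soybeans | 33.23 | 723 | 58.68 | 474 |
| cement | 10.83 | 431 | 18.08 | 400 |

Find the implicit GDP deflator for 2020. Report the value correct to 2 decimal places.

173.29

Nominal GDP 2020 = 15.29·348 + 58.68·474 + 18.08·400 = 40367.24.
Real GDP 2020 (at 2015 prices) = 9.23·348 + 33.23·474 + 10.83·400 = 23295.06.
Deflator = Nominal/Real × 100 = 40367.24/23295.06 × 100 = 173.287.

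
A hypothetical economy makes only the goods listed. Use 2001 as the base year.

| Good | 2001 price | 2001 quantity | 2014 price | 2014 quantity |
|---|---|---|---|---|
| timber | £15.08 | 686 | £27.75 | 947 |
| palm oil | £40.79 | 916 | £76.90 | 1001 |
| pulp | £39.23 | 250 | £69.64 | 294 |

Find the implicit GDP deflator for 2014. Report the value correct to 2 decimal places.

185.66

Nominal GDP 2014 = 27.75·947 + 76.90·1001 + 69.64·294 = 123730.31.
Real GDP 2014 (at 2001 prices) = 15.08·947 + 40.79·1001 + 39.23·294 = 66645.17.
Deflator = Nominal/Real × 100 = 123730.31/66645.17 × 100 = 185.655.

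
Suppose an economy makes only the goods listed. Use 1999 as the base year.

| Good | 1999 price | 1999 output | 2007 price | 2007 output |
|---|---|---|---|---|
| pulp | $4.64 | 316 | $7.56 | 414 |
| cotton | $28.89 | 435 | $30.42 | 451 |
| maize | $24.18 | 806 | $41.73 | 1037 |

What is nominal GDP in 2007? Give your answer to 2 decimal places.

$60123.27

Nominal GDP 2007 = Σ (p_2007 × q_2007) = 7.56·414 + 30.42·451 + 41.73·1037 = 60123.27.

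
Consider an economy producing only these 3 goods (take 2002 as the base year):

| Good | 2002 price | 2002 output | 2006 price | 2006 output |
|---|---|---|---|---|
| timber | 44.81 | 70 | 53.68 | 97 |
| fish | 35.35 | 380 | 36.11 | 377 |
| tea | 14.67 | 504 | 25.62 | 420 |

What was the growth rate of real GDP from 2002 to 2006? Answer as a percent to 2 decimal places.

Real GDP 2002 = Nominal GDP 2002 = 44.81·70 + 35.35·380 + 14.67·504 = 23963.38.
Real GDP 2006 (at 2002 prices) = 44.81·97 + 35.35·377 + 14.67·420 = 23834.92.
Real growth = 23834.92/23963.38 − 1 = -0.0054.

-0.54%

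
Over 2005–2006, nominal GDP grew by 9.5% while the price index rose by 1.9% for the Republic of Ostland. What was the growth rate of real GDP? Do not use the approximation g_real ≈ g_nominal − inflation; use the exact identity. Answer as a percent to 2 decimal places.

(1 + g_nom) = (1 + g_real)(1 + π), so g_real = 1.0950 / 1.0190 − 1 = 0.07458.

7.46%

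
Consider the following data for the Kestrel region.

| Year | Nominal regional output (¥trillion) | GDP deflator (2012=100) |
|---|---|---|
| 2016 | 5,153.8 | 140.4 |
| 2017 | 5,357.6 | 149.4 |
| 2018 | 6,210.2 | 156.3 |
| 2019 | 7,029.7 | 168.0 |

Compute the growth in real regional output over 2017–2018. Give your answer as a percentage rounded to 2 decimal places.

10.80%

Real regional output 2017 = 5357.6/1.494 = 3586.08.
Real regional output 2018 = 6210.2/1.563 = 3973.26.
Change = 3973.26/3586.08 − 1 = 0.1080.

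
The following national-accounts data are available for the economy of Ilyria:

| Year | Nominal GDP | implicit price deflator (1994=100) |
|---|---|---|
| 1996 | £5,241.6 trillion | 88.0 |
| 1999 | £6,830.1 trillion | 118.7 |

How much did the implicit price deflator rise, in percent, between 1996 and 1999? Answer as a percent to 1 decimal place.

Price-level change = 118.7 / 88.0 − 1 = 0.3489.

34.9%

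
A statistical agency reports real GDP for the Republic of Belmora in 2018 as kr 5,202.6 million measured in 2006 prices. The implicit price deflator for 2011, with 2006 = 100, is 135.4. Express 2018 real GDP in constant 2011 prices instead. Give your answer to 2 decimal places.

Real GDP in 2011 prices = Real GDP in 2006 prices × (P_2011/P_2006) = 5202.6 × 1.354 = 7044.32.

kr 7,044.32 million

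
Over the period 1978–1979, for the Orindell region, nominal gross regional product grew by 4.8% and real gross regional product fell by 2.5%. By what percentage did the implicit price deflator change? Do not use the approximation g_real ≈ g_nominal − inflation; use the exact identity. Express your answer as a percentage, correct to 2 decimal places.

(1 + g_nom) = (1 + g_real)(1 + π), so π = 1.0480 / 0.9750 − 1 = 0.07487.

7.49%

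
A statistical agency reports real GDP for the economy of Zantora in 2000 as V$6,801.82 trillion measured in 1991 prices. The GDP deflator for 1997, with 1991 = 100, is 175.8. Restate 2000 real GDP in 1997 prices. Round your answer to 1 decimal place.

V$11,957.6 trillion

Real GDP in 1997 prices = Real GDP in 1991 prices × (P_1997/P_1991) = 6801.82 × 1.758 = 11957.60.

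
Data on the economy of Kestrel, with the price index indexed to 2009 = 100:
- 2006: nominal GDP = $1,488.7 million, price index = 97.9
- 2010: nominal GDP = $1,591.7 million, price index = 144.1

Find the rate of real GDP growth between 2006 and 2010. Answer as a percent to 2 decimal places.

Deflate each year: 2006 → 1488.7/0.979 = 1520.63; 2010 → 1591.7/1.441 = 1104.58.
So real GDP changed by 1104.58/1520.63 − 1 = -0.2736, i.e. -27.36%.

-27.36%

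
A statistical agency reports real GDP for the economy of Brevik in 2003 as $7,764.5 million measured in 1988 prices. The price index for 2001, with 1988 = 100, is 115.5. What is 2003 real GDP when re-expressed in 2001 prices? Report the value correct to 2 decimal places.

Real GDP in 2001 prices = Real GDP in 1988 prices × (P_2001/P_1988) = 7764.5 × 1.155 = 8968.00.

$8,968.00 million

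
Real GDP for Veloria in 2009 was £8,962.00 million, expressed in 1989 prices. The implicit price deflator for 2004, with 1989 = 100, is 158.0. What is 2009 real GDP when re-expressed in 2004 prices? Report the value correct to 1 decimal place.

Real GDP in 2004 prices = Real GDP in 1989 prices × (P_2004/P_1989) = 8962.00 × 1.580 = 14159.96.

£14,160.0 million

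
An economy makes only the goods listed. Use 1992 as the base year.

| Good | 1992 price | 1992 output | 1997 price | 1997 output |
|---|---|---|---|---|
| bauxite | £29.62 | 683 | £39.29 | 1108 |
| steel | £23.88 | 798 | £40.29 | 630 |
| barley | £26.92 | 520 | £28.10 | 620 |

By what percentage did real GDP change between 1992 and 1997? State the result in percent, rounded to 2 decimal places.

Real GDP 1992 = Nominal GDP 1992 = 29.62·683 + 23.88·798 + 26.92·520 = 53285.10.
Real GDP 1997 (at 1992 prices) = 29.62·1108 + 23.88·630 + 26.92·620 = 64553.76.
Real growth = 64553.76/53285.10 − 1 = 0.2115.

21.15%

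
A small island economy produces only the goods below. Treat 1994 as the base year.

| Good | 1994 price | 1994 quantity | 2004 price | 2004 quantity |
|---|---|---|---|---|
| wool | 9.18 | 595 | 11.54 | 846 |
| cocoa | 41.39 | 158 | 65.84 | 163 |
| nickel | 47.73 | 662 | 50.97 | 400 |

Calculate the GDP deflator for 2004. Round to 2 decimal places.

Nominal GDP 2004 = 11.54·846 + 65.84·163 + 50.97·400 = 40882.76.
Real GDP 2004 (at 1994 prices) = 9.18·846 + 41.39·163 + 47.73·400 = 33604.85.
Deflator = Nominal/Real × 100 = 40882.76/33604.85 × 100 = 121.657.

121.66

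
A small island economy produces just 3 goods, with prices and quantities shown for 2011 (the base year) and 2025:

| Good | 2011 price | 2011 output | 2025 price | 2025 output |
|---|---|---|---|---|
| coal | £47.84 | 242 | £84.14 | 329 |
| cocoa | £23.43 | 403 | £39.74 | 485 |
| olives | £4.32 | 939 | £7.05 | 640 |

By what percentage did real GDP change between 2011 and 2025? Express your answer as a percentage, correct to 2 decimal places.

Real GDP 2011 = Nominal GDP 2011 = 47.84·242 + 23.43·403 + 4.32·939 = 25076.05.
Real GDP 2025 (at 2011 prices) = 47.84·329 + 23.43·485 + 4.32·640 = 29867.71.
Real growth = 29867.71/25076.05 − 1 = 0.1911.

19.11%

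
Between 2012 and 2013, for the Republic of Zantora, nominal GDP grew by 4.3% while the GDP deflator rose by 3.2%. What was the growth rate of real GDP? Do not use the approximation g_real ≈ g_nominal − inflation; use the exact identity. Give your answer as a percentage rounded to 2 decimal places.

(1 + g_nom) = (1 + g_real)(1 + π), so g_real = 1.0430 / 1.0320 − 1 = 0.01066.

1.07%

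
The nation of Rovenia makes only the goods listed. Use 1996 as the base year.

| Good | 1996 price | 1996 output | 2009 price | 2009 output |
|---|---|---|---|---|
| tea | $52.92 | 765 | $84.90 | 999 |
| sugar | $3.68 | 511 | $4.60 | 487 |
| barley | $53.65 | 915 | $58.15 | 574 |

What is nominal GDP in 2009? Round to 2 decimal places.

Nominal GDP 2009 = Σ (p_2009 × q_2009) = 84.90·999 + 4.60·487 + 58.15·574 = 120433.40.

$120433.40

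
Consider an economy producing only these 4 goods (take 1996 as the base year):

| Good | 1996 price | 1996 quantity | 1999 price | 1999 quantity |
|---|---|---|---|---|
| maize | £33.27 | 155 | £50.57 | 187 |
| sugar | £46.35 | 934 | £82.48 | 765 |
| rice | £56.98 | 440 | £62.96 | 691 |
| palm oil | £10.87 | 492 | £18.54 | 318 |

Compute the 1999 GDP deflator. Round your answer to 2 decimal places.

144.31

Nominal GDP 1999 = 50.57·187 + 82.48·765 + 62.96·691 + 18.54·318 = 121954.87.
Real GDP 1999 (at 1996 prices) = 33.27·187 + 46.35·765 + 56.98·691 + 10.87·318 = 84509.08.
Deflator = Nominal/Real × 100 = 121954.87/84509.08 × 100 = 144.310.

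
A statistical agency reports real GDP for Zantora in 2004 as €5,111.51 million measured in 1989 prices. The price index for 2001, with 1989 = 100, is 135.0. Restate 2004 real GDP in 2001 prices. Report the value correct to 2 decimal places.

Real GDP in 2001 prices = Real GDP in 1989 prices × (P_2001/P_1989) = 5111.51 × 1.350 = 6900.54.

€6,900.54 million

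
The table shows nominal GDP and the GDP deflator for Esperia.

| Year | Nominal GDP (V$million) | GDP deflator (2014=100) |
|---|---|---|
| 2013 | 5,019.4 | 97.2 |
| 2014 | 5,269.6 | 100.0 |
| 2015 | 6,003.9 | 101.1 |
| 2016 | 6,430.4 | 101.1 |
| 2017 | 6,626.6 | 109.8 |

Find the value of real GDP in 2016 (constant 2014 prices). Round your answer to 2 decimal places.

Real GDP 2016 = 6430.4 / 1.011 = 6360.44.

V$6,360.44 million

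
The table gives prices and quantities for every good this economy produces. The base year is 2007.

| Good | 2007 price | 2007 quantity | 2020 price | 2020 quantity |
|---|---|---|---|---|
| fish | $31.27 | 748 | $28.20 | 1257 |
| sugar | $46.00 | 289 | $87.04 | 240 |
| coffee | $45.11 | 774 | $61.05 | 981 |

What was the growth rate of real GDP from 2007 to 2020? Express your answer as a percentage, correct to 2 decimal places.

32.12%

Real GDP 2007 = Nominal GDP 2007 = 31.27·748 + 46.00·289 + 45.11·774 = 71599.10.
Real GDP 2020 (at 2007 prices) = 31.27·1257 + 46.00·240 + 45.11·981 = 94599.30.
Real growth = 94599.30/71599.10 − 1 = 0.3212.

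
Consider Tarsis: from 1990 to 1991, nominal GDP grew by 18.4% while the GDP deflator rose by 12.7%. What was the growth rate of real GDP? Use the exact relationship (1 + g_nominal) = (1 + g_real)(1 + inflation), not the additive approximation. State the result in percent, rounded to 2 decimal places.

(1 + g_nom) = (1 + g_real)(1 + π), so g_real = 1.1840 / 1.1270 − 1 = 0.05058.

5.06%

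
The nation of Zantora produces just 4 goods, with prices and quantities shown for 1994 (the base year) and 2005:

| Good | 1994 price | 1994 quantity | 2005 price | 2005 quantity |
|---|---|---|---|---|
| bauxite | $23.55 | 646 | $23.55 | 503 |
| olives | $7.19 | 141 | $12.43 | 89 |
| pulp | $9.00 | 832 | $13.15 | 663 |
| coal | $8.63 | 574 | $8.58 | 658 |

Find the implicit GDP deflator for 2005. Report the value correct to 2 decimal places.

113.20

Nominal GDP 2005 = 23.55·503 + 12.43·89 + 13.15·663 + 8.58·658 = 27316.01.
Real GDP 2005 (at 1994 prices) = 23.55·503 + 7.19·89 + 9.00·663 + 8.63·658 = 24131.10.
Deflator = Nominal/Real × 100 = 27316.01/24131.10 × 100 = 113.198.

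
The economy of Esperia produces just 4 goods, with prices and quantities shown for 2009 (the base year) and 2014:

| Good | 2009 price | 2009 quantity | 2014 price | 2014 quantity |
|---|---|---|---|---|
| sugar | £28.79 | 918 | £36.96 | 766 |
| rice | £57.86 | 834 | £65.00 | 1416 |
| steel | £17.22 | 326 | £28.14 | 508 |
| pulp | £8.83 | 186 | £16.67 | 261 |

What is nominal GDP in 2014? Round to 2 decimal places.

Nominal GDP 2014 = Σ (p_2014 × q_2014) = 36.96·766 + 65.00·1416 + 28.14·508 + 16.67·261 = 138997.35.

£138997.35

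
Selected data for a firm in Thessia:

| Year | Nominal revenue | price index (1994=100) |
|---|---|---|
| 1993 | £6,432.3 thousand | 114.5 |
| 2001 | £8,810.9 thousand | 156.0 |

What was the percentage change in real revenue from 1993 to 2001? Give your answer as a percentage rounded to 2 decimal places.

Real revenue 1993 = 6432.3 / 1.145 = 5617.73.
Real revenue 2001 = 8810.9 / 1.560 = 5648.01.
Real growth = 5648.01 / 5617.73 − 1 = 0.0054.

0.54%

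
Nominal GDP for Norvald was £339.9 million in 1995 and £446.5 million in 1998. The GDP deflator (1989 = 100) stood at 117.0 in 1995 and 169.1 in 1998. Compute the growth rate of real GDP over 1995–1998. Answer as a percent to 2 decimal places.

Real GDP 1995 = 339.9 / 1.170 = 290.51.
Real GDP 1998 = 446.5 / 1.691 = 264.04.
Real growth = 264.04 / 290.51 − 1 = -0.0911.

-9.11%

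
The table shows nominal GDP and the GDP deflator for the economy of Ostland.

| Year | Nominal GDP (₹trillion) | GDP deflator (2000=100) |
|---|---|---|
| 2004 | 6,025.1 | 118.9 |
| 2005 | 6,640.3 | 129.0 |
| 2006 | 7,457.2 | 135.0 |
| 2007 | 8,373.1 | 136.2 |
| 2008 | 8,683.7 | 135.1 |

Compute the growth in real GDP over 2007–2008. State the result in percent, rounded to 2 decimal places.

Real GDP 2007 = 8373.1/1.362 = 6147.65.
Real GDP 2008 = 8683.7/1.351 = 6427.61.
Change = 6427.61/6147.65 − 1 = 0.0455.

4.55%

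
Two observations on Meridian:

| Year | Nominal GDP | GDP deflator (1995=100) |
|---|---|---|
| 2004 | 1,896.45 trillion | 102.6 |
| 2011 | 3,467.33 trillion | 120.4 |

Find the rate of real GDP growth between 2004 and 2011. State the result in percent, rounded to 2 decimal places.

Deflate each year: 2004 → 1896.45/1.026 = 1848.39; 2011 → 3467.33/1.204 = 2879.84.
So real GDP changed by 2879.84/1848.39 − 1 = 0.5580, i.e. 55.80%.

55.80%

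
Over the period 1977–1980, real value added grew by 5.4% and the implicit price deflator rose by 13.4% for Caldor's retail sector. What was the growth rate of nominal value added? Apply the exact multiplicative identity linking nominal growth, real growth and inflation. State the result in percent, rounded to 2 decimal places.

19.52%

(1 + g_nom) = (1 + g_real)(1 + π) = 1.0540 × 1.1340 = 1.19524.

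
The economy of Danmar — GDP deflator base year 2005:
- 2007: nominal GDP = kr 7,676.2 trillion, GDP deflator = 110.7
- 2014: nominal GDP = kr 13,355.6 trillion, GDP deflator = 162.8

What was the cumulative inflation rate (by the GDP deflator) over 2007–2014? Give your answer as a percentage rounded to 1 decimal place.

Price-level change = 162.8 / 110.7 − 1 = 0.4706.

47.1%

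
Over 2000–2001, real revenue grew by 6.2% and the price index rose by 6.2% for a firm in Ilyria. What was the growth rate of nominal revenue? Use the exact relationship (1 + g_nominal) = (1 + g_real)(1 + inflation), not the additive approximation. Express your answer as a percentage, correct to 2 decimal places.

12.78%

(1 + g_nom) = (1 + g_real)(1 + π) = 1.0620 × 1.0620 = 1.12784.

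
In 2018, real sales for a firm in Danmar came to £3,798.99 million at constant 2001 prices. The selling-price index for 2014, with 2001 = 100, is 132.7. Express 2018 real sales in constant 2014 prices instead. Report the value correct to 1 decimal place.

£5,041.3 million

Real sales in 2014 prices = Real sales in 2001 prices × (P_2014/P_2001) = 3798.99 × 1.327 = 5041.26.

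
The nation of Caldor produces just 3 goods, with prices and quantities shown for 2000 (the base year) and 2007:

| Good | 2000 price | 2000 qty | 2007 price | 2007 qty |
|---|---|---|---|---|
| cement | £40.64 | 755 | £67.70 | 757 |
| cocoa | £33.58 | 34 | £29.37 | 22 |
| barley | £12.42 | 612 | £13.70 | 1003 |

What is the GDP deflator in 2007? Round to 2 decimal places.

Nominal GDP 2007 = 67.70·757 + 29.37·22 + 13.70·1003 = 65636.14.
Real GDP 2007 (at 2000 prices) = 40.64·757 + 33.58·22 + 12.42·1003 = 43960.50.
Deflator = Nominal/Real × 100 = 65636.14/43960.50 × 100 = 149.307.

149.31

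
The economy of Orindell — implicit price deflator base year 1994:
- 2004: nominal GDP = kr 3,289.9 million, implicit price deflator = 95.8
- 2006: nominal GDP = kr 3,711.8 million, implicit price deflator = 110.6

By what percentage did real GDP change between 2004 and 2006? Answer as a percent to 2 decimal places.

-2.27%

Real GDP 2004 = 3289.9 / 0.958 = 3434.13.
Real GDP 2006 = 3711.8 / 1.106 = 3356.06.
Real growth = 3356.06 / 3434.13 − 1 = -0.0227.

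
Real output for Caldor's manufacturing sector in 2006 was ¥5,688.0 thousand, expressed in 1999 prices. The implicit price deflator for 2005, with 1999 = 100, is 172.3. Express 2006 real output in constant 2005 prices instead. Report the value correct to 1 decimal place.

Real output in 2005 prices = Real output in 1999 prices × (P_2005/P_1999) = 5688.0 × 1.723 = 9800.42.

¥9,800.4 thousand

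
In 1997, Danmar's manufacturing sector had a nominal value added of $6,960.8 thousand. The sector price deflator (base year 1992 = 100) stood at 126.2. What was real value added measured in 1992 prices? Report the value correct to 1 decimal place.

$5,515.7 thousand

Real value added = Nominal / (sector price deflator/100) = 6960.8 / 1.262 = 5515.69.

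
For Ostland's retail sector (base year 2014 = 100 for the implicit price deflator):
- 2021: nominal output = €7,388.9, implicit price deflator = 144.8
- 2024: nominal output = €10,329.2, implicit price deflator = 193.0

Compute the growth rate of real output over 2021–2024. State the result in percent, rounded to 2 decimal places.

Deflate each year: 2021 → 7388.9/1.448 = 5102.83; 2024 → 10329.2/1.930 = 5351.92.
So real output changed by 5351.92/5102.83 − 1 = 0.0488, i.e. 4.88%.

4.88%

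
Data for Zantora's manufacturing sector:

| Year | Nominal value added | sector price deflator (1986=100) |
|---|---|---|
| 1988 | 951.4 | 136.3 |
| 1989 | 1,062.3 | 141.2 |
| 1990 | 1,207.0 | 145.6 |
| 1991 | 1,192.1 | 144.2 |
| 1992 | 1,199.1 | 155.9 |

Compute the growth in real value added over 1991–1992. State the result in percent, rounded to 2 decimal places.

-6.96%

Real value added 1991 = 1192.1/1.442 = 826.70.
Real value added 1992 = 1199.1/1.559 = 769.15.
Change = 769.15/826.70 − 1 = -0.0696.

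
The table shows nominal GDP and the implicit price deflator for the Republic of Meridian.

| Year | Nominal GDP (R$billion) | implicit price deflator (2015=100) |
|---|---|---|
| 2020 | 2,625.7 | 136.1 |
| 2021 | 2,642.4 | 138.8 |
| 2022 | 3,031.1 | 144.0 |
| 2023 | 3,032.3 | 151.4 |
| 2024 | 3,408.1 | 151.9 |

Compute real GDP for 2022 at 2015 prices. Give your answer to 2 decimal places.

R$2,104.93 billion

Real GDP 2022 = 3031.1 / 1.440 = 2104.93.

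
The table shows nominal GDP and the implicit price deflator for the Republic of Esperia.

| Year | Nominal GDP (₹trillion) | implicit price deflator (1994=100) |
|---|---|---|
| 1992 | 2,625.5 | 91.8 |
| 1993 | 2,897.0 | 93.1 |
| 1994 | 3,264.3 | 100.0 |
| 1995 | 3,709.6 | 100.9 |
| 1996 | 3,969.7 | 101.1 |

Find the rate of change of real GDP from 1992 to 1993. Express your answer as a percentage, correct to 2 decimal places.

8.80%

Real GDP 1992 = 2625.5/0.918 = 2860.02.
Real GDP 1993 = 2897.0/0.931 = 3111.71.
Change = 3111.71/2860.02 − 1 = 0.0880.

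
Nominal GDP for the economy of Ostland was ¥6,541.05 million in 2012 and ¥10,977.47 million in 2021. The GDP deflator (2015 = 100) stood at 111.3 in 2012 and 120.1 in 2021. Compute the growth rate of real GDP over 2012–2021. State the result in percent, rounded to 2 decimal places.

Deflate each year: 2012 → 6541.05/1.113 = 5876.95; 2021 → 10977.47/1.201 = 9140.27.
So real GDP changed by 9140.27/5876.95 − 1 = 0.5553, i.e. 55.53%.

55.53%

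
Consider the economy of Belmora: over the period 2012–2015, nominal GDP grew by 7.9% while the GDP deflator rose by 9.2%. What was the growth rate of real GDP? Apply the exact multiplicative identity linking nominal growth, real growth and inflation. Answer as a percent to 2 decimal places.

-1.19%

(1 + g_nom) = (1 + g_real)(1 + π), so g_real = 1.0790 / 1.0920 − 1 = -0.01190.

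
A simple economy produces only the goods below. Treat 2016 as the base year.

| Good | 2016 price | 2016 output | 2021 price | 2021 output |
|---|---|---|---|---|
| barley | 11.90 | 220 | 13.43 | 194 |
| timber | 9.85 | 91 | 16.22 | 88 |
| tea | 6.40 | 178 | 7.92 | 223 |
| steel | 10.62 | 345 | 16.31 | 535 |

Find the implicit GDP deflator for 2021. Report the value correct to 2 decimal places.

141.23

Nominal GDP 2021 = 13.43·194 + 16.22·88 + 7.92·223 + 16.31·535 = 14524.79.
Real GDP 2021 (at 2016 prices) = 11.90·194 + 9.85·88 + 6.40·223 + 10.62·535 = 10284.30.
Deflator = Nominal/Real × 100 = 14524.79/10284.30 × 100 = 141.233.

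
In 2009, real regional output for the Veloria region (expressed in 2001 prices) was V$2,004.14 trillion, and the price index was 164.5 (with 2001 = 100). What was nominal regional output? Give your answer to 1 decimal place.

Nominal regional output = Real × (price index/100) = 2004.14 × 1.645 = 3296.81.

V$3,296.8 trillion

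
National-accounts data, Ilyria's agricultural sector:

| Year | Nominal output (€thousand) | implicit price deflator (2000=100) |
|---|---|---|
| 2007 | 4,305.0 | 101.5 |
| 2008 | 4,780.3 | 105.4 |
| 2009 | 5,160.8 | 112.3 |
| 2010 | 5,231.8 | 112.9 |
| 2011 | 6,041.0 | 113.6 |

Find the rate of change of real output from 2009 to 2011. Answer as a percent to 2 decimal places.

15.72%

Real output 2009 = 5160.8/1.123 = 4595.55.
Real output 2011 = 6041.0/1.136 = 5317.78.
Change = 5317.78/4595.55 − 1 = 0.1572.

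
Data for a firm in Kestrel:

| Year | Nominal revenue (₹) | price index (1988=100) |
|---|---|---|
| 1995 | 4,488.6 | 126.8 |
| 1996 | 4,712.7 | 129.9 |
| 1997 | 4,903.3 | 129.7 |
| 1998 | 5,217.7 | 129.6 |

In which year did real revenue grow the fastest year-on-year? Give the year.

1996: real = 4712.7/1.299 = 3627.94; growth vs 1995 (3539.91) = 2.49%.
1997: real = 4903.3/1.297 = 3780.49; growth vs 1996 (3627.94) = 4.20%.
1998: real = 5217.7/1.296 = 4026.00; growth vs 1997 (3780.49) = 6.49%.

1998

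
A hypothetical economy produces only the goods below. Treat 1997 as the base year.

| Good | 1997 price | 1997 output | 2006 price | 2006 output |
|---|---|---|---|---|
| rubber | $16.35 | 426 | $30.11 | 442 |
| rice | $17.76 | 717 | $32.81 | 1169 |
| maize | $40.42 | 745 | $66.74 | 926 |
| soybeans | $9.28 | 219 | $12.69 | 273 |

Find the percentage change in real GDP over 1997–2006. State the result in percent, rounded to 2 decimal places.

31.07%

Real GDP 1997 = Nominal GDP 1997 = 16.35·426 + 17.76·717 + 40.42·745 + 9.28·219 = 51844.24.
Real GDP 2006 (at 1997 prices) = 16.35·442 + 17.76·1169 + 40.42·926 + 9.28·273 = 67950.50.
Real growth = 67950.50/51844.24 − 1 = 0.3107.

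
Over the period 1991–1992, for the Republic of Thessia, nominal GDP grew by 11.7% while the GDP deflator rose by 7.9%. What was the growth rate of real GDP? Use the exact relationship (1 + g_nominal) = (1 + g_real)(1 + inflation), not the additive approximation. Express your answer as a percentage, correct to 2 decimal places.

3.52%

(1 + g_nom) = (1 + g_real)(1 + π), so g_real = 1.1170 / 1.0790 − 1 = 0.03522.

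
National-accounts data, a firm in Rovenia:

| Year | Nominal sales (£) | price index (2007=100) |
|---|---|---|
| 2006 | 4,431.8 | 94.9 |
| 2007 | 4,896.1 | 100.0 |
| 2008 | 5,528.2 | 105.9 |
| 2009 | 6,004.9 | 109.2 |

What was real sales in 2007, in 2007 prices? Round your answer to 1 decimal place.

Real sales 2007 = 4896.1 / 1.000 = 4896.10.

£4,896.1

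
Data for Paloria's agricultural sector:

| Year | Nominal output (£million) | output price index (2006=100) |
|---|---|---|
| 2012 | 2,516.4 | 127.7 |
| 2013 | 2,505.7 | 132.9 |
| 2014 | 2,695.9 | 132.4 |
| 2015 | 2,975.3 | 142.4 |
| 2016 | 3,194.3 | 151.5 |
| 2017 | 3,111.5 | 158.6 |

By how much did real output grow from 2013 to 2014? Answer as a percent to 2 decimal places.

Real output 2013 = 2505.7/1.329 = 1885.40.
Real output 2014 = 2695.9/1.324 = 2036.18.
Change = 2036.18/1885.40 − 1 = 0.0800.

8.00%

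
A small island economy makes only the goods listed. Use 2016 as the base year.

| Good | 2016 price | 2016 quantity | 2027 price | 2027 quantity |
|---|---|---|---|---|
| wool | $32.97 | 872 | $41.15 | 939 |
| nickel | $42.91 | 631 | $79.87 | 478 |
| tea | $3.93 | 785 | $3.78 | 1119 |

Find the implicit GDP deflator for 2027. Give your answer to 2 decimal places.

145.07

Nominal GDP 2027 = 41.15·939 + 79.87·478 + 3.78·1119 = 81047.53.
Real GDP 2027 (at 2016 prices) = 32.97·939 + 42.91·478 + 3.93·1119 = 55867.48.
Deflator = Nominal/Real × 100 = 81047.53/55867.48 × 100 = 145.071.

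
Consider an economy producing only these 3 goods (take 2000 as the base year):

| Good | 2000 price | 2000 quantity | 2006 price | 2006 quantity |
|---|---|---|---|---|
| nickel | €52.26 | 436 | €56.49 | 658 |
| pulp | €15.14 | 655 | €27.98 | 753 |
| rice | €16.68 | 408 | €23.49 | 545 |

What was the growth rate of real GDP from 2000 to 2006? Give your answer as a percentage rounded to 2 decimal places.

Real GDP 2000 = Nominal GDP 2000 = 52.26·436 + 15.14·655 + 16.68·408 = 39507.50.
Real GDP 2006 (at 2000 prices) = 52.26·658 + 15.14·753 + 16.68·545 = 54878.10.
Real growth = 54878.10/39507.50 − 1 = 0.3891.

38.91%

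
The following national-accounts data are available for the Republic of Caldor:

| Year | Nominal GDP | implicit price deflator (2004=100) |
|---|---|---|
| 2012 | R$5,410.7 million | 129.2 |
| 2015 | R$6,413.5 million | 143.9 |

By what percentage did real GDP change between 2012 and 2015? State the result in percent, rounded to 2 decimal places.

6.42%

Deflate each year: 2012 → 5410.7/1.292 = 4187.85; 2015 → 6413.5/1.439 = 4456.91.
So real GDP changed by 4456.91/4187.85 − 1 = 0.0642, i.e. 6.42%.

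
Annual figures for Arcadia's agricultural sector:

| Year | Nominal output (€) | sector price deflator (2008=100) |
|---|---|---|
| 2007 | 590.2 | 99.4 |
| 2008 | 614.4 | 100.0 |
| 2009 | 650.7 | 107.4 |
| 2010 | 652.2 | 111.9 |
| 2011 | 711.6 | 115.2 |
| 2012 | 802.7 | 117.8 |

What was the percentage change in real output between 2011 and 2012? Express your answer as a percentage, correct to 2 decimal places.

10.31%

Real output 2011 = 711.6/1.152 = 617.71.
Real output 2012 = 802.7/1.178 = 681.41.
Change = 681.41/617.71 − 1 = 0.1031.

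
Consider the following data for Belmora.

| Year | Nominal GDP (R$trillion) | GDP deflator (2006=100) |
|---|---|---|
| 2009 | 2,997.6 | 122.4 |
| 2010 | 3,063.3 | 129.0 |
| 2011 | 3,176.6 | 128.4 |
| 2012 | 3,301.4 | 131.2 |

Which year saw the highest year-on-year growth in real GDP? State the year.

2010: real = 3063.3/1.290 = 2374.65; growth vs 2009 (2449.02) = -3.04%.
2011: real = 3176.6/1.284 = 2473.99; growth vs 2010 (2374.65) = 4.18%.
2012: real = 3301.4/1.312 = 2516.31; growth vs 2011 (2473.99) = 1.71%.

2011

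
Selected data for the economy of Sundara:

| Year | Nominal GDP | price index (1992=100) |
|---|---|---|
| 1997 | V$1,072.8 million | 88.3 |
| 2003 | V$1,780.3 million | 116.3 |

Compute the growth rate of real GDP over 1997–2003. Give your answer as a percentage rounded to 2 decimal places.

26.00%

Deflate each year: 1997 → 1072.8/0.883 = 1214.95; 2003 → 1780.3/1.163 = 1530.78.
So real GDP changed by 1530.78/1214.95 − 1 = 0.2600, i.e. 26.00%.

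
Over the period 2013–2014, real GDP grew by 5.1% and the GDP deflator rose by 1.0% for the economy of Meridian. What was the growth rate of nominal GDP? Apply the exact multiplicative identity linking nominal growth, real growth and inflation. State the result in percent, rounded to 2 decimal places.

(1 + g_nom) = (1 + g_real)(1 + π) = 1.0510 × 1.0100 = 1.06151.

6.15%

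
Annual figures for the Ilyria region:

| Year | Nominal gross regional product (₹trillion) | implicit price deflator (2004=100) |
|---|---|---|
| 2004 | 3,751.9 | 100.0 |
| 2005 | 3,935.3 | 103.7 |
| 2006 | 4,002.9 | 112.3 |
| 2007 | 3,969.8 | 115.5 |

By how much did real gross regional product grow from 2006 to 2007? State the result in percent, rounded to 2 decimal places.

-3.57%

Real gross regional product 2006 = 4002.9/1.123 = 3564.47.
Real gross regional product 2007 = 3969.8/1.155 = 3437.06.
Change = 3437.06/3564.47 − 1 = -0.0357.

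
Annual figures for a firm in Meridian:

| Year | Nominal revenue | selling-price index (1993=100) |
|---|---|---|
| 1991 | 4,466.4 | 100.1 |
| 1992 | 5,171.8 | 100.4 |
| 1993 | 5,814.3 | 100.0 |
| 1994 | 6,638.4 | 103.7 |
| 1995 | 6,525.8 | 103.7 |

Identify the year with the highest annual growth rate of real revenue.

1992: real = 5171.8/1.004 = 5151.20; growth vs 1991 (4461.94) = 15.45%.
1993: real = 5814.3/1.000 = 5814.30; growth vs 1992 (5151.20) = 12.87%.
1994: real = 6638.4/1.037 = 6401.54; growth vs 1993 (5814.30) = 10.10%.
1995: real = 6525.8/1.037 = 6292.96; growth vs 1994 (6401.54) = -1.70%.

1992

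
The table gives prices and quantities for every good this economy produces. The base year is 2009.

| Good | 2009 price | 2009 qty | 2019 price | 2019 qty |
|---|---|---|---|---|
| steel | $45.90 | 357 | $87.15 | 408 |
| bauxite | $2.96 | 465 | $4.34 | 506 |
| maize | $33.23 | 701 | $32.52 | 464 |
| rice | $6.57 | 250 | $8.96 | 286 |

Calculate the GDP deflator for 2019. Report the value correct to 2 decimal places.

147.66

Nominal GDP 2019 = 87.15·408 + 4.34·506 + 32.52·464 + 8.96·286 = 55405.08.
Real GDP 2019 (at 2009 prices) = 45.90·408 + 2.96·506 + 33.23·464 + 6.57·286 = 37522.70.
Deflator = Nominal/Real × 100 = 55405.08/37522.70 × 100 = 147.657.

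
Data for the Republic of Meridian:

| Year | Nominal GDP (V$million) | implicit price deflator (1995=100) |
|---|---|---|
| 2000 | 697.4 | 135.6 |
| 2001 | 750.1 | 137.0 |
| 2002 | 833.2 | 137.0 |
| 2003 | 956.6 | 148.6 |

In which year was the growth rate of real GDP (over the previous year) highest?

2001: real = 750.1/1.370 = 547.52; growth vs 2000 (514.31) = 6.46%.
2002: real = 833.2/1.370 = 608.18; growth vs 2001 (547.52) = 11.08%.
2003: real = 956.6/1.486 = 643.74; growth vs 2002 (608.18) = 5.85%.

2002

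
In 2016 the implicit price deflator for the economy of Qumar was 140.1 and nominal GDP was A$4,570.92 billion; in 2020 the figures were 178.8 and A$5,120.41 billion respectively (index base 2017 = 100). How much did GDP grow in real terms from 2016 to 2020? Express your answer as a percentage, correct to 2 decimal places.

Deflate each year: 2016 → 4570.92/1.401 = 3262.61; 2020 → 5120.41/1.788 = 2863.76.
So real GDP changed by 2863.76/3262.61 − 1 = -0.1222, i.e. -12.22%.

-12.22%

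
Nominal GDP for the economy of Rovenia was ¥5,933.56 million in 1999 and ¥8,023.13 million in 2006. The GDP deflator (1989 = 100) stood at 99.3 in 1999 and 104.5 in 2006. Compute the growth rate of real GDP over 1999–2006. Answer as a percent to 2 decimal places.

28.49%

Real GDP 1999 = 5933.56 / 0.993 = 5975.39.
Real GDP 2006 = 8023.13 / 1.045 = 7677.64.
Real growth = 7677.64 / 5975.39 − 1 = 0.2849.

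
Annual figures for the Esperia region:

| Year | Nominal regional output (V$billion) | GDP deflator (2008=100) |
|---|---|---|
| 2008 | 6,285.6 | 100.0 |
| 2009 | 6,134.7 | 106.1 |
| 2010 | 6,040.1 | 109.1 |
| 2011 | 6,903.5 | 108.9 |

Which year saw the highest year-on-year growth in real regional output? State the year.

2011

2009: real = 6134.7/1.061 = 5782.00; growth vs 2008 (6285.60) = -8.01%.
2010: real = 6040.1/1.091 = 5536.30; growth vs 2009 (5782.00) = -4.25%.
2011: real = 6903.5/1.089 = 6339.30; growth vs 2010 (5536.30) = 14.50%.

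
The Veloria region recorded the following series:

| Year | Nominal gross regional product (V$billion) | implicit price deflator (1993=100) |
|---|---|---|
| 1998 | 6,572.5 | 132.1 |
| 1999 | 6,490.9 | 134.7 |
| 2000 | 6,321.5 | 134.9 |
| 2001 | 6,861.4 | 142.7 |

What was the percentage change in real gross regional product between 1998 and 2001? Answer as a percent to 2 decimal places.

Real gross regional product 1998 = 6572.5/1.321 = 4975.40.
Real gross regional product 2001 = 6861.4/1.427 = 4808.27.
Change = 4808.27/4975.40 − 1 = -0.0336.

-3.36%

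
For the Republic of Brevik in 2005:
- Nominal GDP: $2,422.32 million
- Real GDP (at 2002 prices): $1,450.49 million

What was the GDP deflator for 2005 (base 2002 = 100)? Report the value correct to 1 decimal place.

167.0

GDP deflator = (Nominal / Real) × 100 = 2422.32 / 1450.49 × 100 = 167.00.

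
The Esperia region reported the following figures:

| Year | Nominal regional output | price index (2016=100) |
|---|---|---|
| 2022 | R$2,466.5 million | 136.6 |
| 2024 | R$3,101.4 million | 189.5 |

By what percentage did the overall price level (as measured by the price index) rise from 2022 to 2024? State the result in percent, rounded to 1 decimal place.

38.7%

Price-level change = 189.5 / 136.6 − 1 = 0.3873.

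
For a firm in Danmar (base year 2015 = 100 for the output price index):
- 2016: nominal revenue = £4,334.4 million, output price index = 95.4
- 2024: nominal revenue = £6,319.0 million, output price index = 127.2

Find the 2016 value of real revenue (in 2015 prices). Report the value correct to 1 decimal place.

£4,543.4 million

Real revenue = Nominal / (output price index/100) = 4334.4 / 0.954 = 4543.40.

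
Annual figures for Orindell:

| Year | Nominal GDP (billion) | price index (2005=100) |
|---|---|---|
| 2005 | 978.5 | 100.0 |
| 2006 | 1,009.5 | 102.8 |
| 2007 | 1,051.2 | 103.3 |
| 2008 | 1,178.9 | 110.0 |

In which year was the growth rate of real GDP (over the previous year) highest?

2006: real = 1009.5/1.028 = 982.00; growth vs 2005 (978.50) = 0.36%.
2007: real = 1051.2/1.033 = 1017.62; growth vs 2006 (982.00) = 3.63%.
2008: real = 1178.9/1.100 = 1071.73; growth vs 2007 (1017.62) = 5.32%.

2008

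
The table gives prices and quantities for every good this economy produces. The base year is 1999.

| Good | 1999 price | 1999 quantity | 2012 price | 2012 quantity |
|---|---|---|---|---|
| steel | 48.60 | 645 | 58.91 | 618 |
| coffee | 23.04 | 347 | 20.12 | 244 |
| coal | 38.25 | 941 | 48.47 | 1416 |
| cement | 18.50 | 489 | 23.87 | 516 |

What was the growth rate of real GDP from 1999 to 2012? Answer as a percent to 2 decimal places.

17.76%

Real GDP 1999 = Nominal GDP 1999 = 48.60·645 + 23.04·347 + 38.25·941 + 18.50·489 = 84381.63.
Real GDP 2012 (at 1999 prices) = 48.60·618 + 23.04·244 + 38.25·1416 + 18.50·516 = 99364.56.
Real growth = 99364.56/84381.63 − 1 = 0.1776.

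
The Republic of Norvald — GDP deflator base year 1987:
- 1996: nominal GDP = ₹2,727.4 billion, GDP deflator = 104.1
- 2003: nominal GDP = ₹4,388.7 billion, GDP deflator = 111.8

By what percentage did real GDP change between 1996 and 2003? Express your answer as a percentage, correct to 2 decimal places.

49.83%

Real GDP 1996 = 2727.4 / 1.041 = 2619.98.
Real GDP 2003 = 4388.7 / 1.118 = 3925.49.
Real growth = 3925.49 / 2619.98 − 1 = 0.4983.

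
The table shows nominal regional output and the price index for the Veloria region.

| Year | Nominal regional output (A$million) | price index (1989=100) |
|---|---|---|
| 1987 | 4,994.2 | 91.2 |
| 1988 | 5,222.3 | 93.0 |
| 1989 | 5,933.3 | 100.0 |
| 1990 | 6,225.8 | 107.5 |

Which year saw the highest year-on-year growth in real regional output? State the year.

1988: real = 5222.3/0.930 = 5615.38; growth vs 1987 (5476.10) = 2.54%.
1989: real = 5933.3/1.000 = 5933.30; growth vs 1988 (5615.38) = 5.66%.
1990: real = 6225.8/1.075 = 5791.44; growth vs 1989 (5933.30) = -2.39%.

1989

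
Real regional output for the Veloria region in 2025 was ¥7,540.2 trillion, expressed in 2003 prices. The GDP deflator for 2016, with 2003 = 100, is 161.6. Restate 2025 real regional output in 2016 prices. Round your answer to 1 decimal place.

¥12,185.0 trillion

Real regional output in 2016 prices = Real regional output in 2003 prices × (P_2016/P_2003) = 7540.2 × 1.616 = 12184.96.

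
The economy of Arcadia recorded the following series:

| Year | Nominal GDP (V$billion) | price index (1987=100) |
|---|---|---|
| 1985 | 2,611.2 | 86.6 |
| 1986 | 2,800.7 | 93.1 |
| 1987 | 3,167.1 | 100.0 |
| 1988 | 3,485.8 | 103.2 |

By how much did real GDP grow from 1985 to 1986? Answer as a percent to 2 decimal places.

-0.23%

Real GDP 1985 = 2611.2/0.866 = 3015.24.
Real GDP 1986 = 2800.7/0.931 = 3008.27.
Change = 3008.27/3015.24 − 1 = -0.0023.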